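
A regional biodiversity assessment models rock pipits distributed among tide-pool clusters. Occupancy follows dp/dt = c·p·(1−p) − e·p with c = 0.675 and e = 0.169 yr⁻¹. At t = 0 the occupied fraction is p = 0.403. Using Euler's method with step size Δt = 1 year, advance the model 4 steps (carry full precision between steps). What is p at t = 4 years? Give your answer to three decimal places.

0.692

Update rule: p ← p + [c·p·(1−p) − e·p]·Δt with Δt = 1.
  1  |  dp/dt·Δt = +0.094292  |  p_1 = 0.497292
  2  |  dp/dt·Δt = +0.084703  |  p_2 = 0.581995
  3  |  dp/dt·Δt = +0.065855  |  p_3 = 0.647849
  4  |  dp/dt·Δt = +0.044508  |  p_4 = 0.692358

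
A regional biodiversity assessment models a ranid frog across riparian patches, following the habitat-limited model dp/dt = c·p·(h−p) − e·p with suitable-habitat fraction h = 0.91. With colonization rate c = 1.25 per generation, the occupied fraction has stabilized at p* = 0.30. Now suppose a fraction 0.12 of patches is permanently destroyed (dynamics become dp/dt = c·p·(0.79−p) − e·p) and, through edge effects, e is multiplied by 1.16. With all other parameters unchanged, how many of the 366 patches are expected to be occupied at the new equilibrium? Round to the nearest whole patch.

Balance c(h−p*) = e gives e = 1.25×(0.91 − 0.30000) = 0.76250.
New p* = 0.79 − e/c = 0.79 − 0.88450/1.25000 = 0.08240.
Expected occupied = 366 × 0.08240 = 30.16 ≈ 30.

30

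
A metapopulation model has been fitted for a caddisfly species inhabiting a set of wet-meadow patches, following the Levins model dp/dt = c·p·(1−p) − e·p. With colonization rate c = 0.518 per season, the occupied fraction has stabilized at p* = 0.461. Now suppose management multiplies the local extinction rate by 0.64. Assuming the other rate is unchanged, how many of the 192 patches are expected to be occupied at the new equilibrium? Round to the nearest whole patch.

Balance c(1−p*) = e gives e = 0.518×(1 − 0.46100) = 0.27920.
New p* = 1 − e/c = 1 − 0.17869/0.51800 = 0.65504.
Expected occupied = 192 × 0.65504 = 125.77 ≈ 126.

126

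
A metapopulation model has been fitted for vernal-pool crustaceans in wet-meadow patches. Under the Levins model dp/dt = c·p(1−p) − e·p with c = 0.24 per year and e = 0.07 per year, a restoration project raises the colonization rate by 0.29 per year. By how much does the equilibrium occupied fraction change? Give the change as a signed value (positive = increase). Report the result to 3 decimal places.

Before: p* = 1 − 0.07/0.24 = 0.7083.
After the change, c = 0.53, e = 0.07, so p* = 1 − 0.07/0.53 = 0.8679.
Δp* = 0.8679 − 0.7083 = +0.1596.

0.160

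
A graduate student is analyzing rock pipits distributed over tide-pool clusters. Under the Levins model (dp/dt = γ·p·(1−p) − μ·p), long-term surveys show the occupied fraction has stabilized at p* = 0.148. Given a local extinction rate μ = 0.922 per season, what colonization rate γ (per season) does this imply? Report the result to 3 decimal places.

1.082

At equilibrium γ(1−p*) = μ, so γ = μ/(1−p*).
γ = 0.922/(1 − 0.148) = 0.922/0.8520 = 1.0822.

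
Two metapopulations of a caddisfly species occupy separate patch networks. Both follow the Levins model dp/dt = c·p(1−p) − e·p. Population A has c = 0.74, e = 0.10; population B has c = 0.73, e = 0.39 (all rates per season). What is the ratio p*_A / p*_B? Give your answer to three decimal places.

1.857

A: p*_A = 1 − 0.10/0.74 = 0.8649.
B: p*_B = 1 − 0.39/0.73 = 0.4658.
p*_A / p*_B = 0.8649/0.4658 = 1.8569.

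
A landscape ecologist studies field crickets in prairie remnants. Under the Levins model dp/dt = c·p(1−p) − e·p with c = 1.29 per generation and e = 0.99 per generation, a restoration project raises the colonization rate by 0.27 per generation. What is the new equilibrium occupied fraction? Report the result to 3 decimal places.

Before: p* = 1 − 0.99/1.29 = 0.2326.
After the change, c = 1.56, e = 0.99, so p* = 1 − 0.99/1.56 = 0.3654.

0.365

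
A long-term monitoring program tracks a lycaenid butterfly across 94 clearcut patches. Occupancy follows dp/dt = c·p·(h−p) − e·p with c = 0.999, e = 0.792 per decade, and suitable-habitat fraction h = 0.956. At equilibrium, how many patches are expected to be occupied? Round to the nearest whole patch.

p* = h − e/c = 0.956 − 0.7928 = 0.1632.
Expected occupied patches = N × p* = 94 × 0.1632 = 15.34 ≈ 15.

15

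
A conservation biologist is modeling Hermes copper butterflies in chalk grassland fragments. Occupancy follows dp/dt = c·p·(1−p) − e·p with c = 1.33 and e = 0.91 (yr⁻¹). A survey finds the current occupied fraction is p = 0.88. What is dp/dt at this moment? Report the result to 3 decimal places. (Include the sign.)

Colonization term: c·p·(1−p) = 1.33×0.88×0.1200 = 0.14045.
Extinction term: e·p = 0.80080.
dp/dt = 0.14045 − 0.80080 = -0.66035.

-0.660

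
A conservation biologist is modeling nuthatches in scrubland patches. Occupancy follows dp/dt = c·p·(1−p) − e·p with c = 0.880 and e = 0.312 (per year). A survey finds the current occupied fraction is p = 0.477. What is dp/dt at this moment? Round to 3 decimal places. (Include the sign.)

Colonization term: c·p·(1−p) = 0.880×0.477×0.5230 = 0.21953.
Extinction term: e·p = 0.14882.
dp/dt = 0.21953 − 0.14882 = 0.07071.

0.071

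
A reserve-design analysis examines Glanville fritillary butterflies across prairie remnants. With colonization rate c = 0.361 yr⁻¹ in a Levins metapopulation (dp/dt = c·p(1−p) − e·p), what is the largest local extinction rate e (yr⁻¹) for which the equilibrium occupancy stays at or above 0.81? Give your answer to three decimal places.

1 − e/c ≥ 0.81 ⇒ e ≤ c(1 − 0.81) = 0.361 × 0.1900.
e_max = 0.0686.

0.069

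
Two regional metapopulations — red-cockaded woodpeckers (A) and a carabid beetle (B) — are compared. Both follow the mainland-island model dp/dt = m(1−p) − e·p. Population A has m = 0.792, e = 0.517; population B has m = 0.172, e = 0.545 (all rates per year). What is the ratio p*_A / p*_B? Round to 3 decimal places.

A: p*_A = m/(m+e) = 0.792/1.3090 = 0.6050.
B: p*_B = 0.172/0.7170 = 0.2399.
p*_A / p*_B = 0.6050/0.2399 = 2.5222.

2.522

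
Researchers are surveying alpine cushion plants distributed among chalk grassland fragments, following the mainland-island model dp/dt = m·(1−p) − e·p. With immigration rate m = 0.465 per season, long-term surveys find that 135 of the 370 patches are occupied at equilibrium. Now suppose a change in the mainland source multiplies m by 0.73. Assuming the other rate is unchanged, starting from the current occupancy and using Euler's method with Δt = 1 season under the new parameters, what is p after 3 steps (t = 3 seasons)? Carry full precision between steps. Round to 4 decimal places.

0.2952

Observed p* = 135/370 = 0.36486.
Balance m(1−p*) = e·p* gives e = m(1−p*)/p* = 0.465×0.63514/0.36486 = 0.80944.
Starting from p₀ = 0.36486; update p ← p + (dp/dt)·Δt with the new parameters.
p: 0.36486 → 0.28512  (Δp = -0.07974)
p: 0.28512 → 0.29700  (Δp = +0.01187)
p: 0.29700 → 0.29523  (Δp = -0.00177)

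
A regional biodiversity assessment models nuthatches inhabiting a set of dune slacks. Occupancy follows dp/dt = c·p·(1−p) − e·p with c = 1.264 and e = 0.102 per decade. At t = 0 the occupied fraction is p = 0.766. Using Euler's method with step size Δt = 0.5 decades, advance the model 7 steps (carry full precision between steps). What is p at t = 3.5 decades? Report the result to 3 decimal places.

0.919

Update rule: p ← p + [c·p·(1−p) − e·p]·Δt with Δt = 0.5.
step 1: Δp = +0.07422, p = 0.84022
step 2: Δp = +0.04200, p = 0.88221
step 3: Δp = +0.02068, p = 0.90289
step 4: Δp = +0.00936, p = 0.91226
step 5: Δp = +0.00406, p = 0.91632
step 6: Δp = +0.00173, p = 0.91805
step 7: Δp = +0.00073, p = 0.91878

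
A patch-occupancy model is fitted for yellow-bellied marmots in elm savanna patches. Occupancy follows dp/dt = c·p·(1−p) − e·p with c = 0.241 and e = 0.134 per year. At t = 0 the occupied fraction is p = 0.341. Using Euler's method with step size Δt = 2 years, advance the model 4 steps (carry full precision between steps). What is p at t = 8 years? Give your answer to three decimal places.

0.396

Update rule: p ← p + [c·p·(1−p) − e·p]·Δt with Δt = 2.
step 1: Δp = +0.01693, p = 0.35793
step 2: Δp = +0.01485, p = 0.37277
step 3: Δp = +0.01279, p = 0.38557
step 4: Δp = +0.01086, p = 0.39642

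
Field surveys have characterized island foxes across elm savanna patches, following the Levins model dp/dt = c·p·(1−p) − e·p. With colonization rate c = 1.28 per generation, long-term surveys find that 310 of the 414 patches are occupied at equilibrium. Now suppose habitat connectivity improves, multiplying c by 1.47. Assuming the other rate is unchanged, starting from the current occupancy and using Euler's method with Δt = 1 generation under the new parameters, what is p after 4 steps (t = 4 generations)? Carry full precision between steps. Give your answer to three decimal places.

Observed p* = 310/414 = 0.74879.
Balance c(1−p*) = e gives e = 1.28×(1 − 0.74879) = 0.32155.
Starting from p₀ = 0.74879; update p ← p + (dp/dt)·Δt with the new parameters.
p: 0.74879 → 0.86195  (Δp = +0.11316)
p: 0.86195 → 0.80869  (Δp = -0.05327)
p: 0.80869 → 0.83976  (Δp = +0.03108)
p: 0.83976 → 0.82293  (Δp = -0.01683)

0.823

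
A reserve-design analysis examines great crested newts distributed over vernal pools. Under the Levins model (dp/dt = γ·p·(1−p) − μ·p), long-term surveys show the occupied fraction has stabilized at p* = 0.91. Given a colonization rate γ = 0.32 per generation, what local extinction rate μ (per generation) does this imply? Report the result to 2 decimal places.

0.03

At equilibrium γ(1−p*) = μ.
μ = 0.32 × (1 − 0.91) = 0.32 × 0.0900 = 0.0288.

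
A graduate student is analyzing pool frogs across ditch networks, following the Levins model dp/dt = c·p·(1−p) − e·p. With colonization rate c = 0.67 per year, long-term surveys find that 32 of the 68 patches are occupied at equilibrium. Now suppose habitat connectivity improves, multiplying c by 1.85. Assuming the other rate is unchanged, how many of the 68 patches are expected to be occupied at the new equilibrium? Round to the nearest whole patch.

49

Observed p* = 32/68 = 0.47059.
Balance c(1−p*) = e gives e = 0.67×(1 − 0.47059) = 0.35470.
New p* = 1 − e/c = 1 − 0.35470/1.23950 = 0.71384.
Expected occupied = 68 × 0.71384 = 48.54 ≈ 49.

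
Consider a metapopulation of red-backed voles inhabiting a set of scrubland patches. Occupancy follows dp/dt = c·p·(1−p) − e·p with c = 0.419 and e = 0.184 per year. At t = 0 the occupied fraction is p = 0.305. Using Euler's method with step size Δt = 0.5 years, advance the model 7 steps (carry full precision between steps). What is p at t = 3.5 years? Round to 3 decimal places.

Update rule: p ← p + [c·p·(1−p) − e·p]·Δt with Δt = 0.5.
step 1: Δp = +0.01635, p = 0.32135
step 2: Δp = +0.01612, p = 0.33747
step 3: Δp = +0.01579, p = 0.35327
step 4: Δp = +0.01536, p = 0.36863
step 5: Δp = +0.01485, p = 0.38348
step 6: Δp = +0.01425, p = 0.39773
step 7: Δp = +0.01359, p = 0.41132

0.411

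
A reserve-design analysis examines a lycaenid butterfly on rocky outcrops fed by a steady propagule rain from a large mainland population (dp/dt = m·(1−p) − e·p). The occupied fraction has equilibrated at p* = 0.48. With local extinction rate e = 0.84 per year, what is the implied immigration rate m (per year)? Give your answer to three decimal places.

0.775

At equilibrium m(1−p*) = e·p*, so m = e·p*/(1−p*).
m = 0.84 × 0.48 / 0.5200 = 0.4032/0.5200 = 0.7754.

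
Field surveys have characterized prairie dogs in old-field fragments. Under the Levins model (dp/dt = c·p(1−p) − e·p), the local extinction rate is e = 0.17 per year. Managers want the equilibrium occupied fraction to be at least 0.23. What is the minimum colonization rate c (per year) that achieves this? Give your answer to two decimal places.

0.22

p* = 1 − e/c ≥ 0.23 requires e/c ≤ 0.7700, i.e. c ≥ e/0.7700.
c_min = 0.17/0.7700 = 0.2208.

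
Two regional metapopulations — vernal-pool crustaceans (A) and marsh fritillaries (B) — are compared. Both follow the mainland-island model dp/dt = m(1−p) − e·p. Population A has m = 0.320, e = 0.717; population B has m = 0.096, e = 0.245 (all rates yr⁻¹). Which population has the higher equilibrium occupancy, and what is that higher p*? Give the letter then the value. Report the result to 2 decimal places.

A, 0.31

A: p*_A = m/(m+e) = 0.320/1.0370 = 0.3086.
B: p*_B = 0.096/0.3410 = 0.2815.
A is higher at 0.3086.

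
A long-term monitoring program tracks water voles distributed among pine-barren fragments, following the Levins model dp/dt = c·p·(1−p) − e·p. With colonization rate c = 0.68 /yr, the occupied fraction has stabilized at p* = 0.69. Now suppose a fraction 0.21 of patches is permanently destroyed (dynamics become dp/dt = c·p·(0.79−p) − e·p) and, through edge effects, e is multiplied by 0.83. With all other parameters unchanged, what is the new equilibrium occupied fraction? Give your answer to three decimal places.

Balance c(1−p*) = e gives e = 0.68×(1 − 0.69000) = 0.21080.
New p* = 0.79 − e/c = 0.79 − 0.17496/0.68000 = 0.53271.

0.533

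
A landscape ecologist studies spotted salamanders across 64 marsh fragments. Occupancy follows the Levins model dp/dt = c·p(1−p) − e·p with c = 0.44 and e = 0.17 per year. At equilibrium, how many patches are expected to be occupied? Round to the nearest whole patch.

39

p* = 1 − e/c = 1 − 0.17/0.44 = 0.6136.
Expected occupied patches = N × p* = 64 × 0.6136 = 39.27 ≈ 39.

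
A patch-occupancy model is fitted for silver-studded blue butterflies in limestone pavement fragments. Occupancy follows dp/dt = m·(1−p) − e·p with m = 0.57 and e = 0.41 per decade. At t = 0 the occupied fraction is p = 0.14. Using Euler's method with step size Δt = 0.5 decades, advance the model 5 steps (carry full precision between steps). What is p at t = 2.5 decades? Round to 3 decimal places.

0.566

Update rule: p ← p + [m·(1−p) − e·p]·Δt with Δt = 0.5.
step 1: Δp = +0.21640, p = 0.35640
step 2: Δp = +0.11036, p = 0.46676
step 3: Δp = +0.05629, p = 0.52305
step 4: Δp = +0.02871, p = 0.55176
step 5: Δp = +0.01464, p = 0.56640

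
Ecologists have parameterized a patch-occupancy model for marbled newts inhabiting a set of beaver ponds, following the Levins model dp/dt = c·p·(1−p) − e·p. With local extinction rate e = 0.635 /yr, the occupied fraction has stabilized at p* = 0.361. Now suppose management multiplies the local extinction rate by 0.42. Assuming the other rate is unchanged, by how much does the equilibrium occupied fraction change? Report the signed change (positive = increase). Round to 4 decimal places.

0.3706

Balance c(1−p*) = e gives c = e/(1 − 0.36100) = 0.635/0.63900 = 0.99374.
New p* = 1 − e/c = 1 − 0.26670/0.99374 = 0.73162.
Δp* = 0.73162 − 0.36100 = +0.37062.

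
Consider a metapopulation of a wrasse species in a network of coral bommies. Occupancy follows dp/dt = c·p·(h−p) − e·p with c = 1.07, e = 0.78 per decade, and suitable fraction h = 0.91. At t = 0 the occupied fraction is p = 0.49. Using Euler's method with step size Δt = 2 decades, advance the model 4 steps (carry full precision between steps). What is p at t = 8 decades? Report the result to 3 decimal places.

0.177

Update rule: p ← p + [c·p·(h−p) − e·p]·Δt with Δt = 2.
  1  |  dp/dt·Δt = -0.323988  |  p_1 = 0.166012
  2  |  dp/dt·Δt = +0.005335  |  p_2 = 0.171347
  3  |  dp/dt·Δt = +0.003550  |  p_3 = 0.174897
  4  |  dp/dt·Δt = +0.002295  |  p_4 = 0.177192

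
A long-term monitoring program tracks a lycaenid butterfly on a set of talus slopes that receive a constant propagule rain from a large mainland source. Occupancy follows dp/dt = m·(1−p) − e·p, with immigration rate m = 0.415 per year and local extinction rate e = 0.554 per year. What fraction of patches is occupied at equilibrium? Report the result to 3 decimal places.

Setting dp/dt = 0: m − m·p* = e·p*, so m = (m+e)·p*.
p* = m/(m+e) = 0.415/(0.415+0.554) = 0.415/0.9690 = 0.4283.

0.428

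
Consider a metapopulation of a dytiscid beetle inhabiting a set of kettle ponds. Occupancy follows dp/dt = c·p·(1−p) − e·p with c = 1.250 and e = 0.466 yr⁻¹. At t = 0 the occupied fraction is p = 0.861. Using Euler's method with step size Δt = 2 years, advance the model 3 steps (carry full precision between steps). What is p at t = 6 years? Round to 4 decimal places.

Update rule: p ← p + [c·p·(1−p) − e·p]·Δt with Δt = 2.
  1  |  dp/dt·Δt = -0.503255  |  p_1 = 0.357745
  2  |  dp/dt·Δt = +0.240990  |  p_2 = 0.598736
  3  |  dp/dt·Δt = +0.042606  |  p_3 = 0.641342

0.6413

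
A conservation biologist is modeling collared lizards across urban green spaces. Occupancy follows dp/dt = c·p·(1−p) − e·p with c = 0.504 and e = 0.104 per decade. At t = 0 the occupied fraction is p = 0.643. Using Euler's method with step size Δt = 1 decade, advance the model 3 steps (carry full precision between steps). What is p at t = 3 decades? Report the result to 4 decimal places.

Update rule: p ← p + [c·p·(1−p) − e·p]·Δt with Δt = 1.
step 1: Δp = +0.04882, p = 0.69182
step 2: Δp = +0.03551, p = 0.72733
step 3: Δp = +0.02431, p = 0.75164

0.7516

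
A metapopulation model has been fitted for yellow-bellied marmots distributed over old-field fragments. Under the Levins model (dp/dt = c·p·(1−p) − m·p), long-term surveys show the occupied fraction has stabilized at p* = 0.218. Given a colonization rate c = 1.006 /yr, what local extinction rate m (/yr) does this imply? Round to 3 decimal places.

0.787

At equilibrium c(1−p*) = m.
m = 1.006 × (1 − 0.218) = 1.006 × 0.7820 = 0.7867.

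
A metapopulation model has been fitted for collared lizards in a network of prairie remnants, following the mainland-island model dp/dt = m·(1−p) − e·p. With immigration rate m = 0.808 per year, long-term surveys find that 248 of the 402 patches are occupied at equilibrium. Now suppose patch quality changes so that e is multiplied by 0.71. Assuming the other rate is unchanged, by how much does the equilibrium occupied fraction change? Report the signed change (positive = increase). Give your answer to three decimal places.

0.077

Observed p* = 248/402 = 0.61692.
Balance m(1−p*) = e·p* gives e = m(1−p*)/p* = 0.808×0.38308/0.61692 = 0.50173.
New p* = m/(m+e) = 0.80800/(0.80800+0.35623) = 0.69402.
Δp* = 0.69402 − 0.61692 = +0.07710.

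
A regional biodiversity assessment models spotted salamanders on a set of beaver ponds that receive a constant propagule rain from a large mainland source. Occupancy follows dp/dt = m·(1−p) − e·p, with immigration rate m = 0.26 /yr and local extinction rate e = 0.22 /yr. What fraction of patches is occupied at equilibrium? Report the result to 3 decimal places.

0.542

At equilibrium the propagule rain into empty patches balances local extinction: m(1−p*) = e·p*.
p* = m/(m+e) = 0.26/(0.26+0.22) = 0.26/0.4800 = 0.5417.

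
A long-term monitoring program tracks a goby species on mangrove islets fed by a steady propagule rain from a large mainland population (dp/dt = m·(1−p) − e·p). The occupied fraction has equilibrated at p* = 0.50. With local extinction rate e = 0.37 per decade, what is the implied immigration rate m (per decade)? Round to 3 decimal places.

0.370

At equilibrium m(1−p*) = e·p*, so m = e·p*/(1−p*).
m = 0.37 × 0.50 / 0.5000 = 0.1850/0.5000 = 0.3700.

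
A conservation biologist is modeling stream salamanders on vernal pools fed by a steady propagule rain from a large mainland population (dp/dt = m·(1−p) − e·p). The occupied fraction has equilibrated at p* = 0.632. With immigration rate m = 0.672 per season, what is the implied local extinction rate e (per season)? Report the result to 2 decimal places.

0.39

At equilibrium m(1−p*) = e·p*, so e = m(1−p*)/p*.
e = 0.672 × 0.3680 / 0.632 = 0.3913.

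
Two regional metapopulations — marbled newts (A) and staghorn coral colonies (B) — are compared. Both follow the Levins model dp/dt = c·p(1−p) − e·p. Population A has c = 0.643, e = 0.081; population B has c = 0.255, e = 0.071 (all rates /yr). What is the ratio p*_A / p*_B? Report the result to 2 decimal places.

1.21

A: p*_A = 1 − 0.081/0.643 = 0.8740.
B: p*_B = 1 − 0.071/0.255 = 0.7216.
p*_A / p*_B = 0.8740/0.7216 = 1.2113.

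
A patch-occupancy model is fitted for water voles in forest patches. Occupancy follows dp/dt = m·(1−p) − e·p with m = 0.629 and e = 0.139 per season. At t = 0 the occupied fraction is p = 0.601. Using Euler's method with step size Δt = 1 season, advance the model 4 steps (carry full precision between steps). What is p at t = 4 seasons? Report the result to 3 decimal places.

0.818

Update rule: p ← p + [m·(1−p) − e·p]·Δt with Δt = 1.
p: 0.60100 → 0.76843  (Δp = +0.16743)
p: 0.76843 → 0.80728  (Δp = +0.03884)
p: 0.80728 → 0.81629  (Δp = +0.00901)
p: 0.81629 → 0.81838  (Δp = +0.00209)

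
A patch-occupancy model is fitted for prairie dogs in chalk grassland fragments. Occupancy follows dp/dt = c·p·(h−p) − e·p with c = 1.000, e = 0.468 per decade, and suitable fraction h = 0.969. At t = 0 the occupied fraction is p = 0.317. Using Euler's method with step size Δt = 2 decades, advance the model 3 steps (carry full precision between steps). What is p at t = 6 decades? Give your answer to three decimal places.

0.501

Update rule: p ← p + [c·p·(h−p) − e·p]·Δt with Δt = 2.
t = 2: p = 0.31700 + (+0.11666) = 0.43366
t = 4: p = 0.43366 + (+0.05841) = 0.49206
t = 6: p = 0.49206 + (+0.00879) = 0.50086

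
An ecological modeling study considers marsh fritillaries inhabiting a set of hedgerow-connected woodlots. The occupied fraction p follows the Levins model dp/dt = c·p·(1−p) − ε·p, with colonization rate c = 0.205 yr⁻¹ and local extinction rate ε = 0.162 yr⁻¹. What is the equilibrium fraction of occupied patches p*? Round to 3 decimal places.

0.210

At equilibrium, colonization balances extinction: c·p*·(1−p*) = ε·p*.
So p* = 1 − ε/c = 1 − 0.162/0.205 = 1 − 0.7902 = 0.2098.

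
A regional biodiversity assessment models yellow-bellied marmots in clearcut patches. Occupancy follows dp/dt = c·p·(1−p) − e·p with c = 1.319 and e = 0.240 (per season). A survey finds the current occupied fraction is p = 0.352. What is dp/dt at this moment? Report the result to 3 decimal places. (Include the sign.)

0.216

Colonization term: c·p·(1−p) = 1.319×0.352×0.6480 = 0.30086.
Extinction term: e·p = 0.08448.
dp/dt = 0.30086 − 0.08448 = 0.21638.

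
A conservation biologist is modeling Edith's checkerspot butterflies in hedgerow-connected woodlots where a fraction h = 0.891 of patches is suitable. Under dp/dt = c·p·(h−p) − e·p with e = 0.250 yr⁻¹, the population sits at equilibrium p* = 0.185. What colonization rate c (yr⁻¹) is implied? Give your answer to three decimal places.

0.354

At equilibrium c(h−p*) = e, so c = e/(h−p*).
c = 0.250/(0.891 − 0.185) = 0.250/0.7060 = 0.3541.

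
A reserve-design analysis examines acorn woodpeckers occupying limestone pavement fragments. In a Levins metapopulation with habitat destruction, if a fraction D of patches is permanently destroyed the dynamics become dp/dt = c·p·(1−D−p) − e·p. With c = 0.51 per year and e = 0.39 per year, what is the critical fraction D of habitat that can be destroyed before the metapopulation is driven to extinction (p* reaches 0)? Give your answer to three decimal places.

0.235

The nontrivial equilibrium is p* = (1−D) − e/c; extinction occurs when this hits zero.
So D_crit = 1 − e/c = 1 − 0.39/0.51 = 1 − 0.7647 = 0.2353.
Note this equals the original equilibrium occupancy — the Levins extinction-debt result.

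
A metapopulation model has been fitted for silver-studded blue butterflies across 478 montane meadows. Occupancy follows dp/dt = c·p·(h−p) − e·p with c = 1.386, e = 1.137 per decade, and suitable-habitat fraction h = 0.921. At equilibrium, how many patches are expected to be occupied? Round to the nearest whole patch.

48

p* = h − e/c = 0.921 − 0.8203 = 0.1007.
Expected occupied patches = N × p* = 478 × 0.1007 = 48.11 ≈ 48.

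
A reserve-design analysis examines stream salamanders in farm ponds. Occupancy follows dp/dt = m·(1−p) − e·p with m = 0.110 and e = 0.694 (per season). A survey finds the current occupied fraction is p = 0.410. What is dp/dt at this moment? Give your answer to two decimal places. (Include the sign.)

-0.22

Colonization term: m·(1−p) = 0.110×0.5900 = 0.06490.
Extinction term: e·p = 0.28454.
dp/dt = 0.06490 − 0.28454 = -0.21964.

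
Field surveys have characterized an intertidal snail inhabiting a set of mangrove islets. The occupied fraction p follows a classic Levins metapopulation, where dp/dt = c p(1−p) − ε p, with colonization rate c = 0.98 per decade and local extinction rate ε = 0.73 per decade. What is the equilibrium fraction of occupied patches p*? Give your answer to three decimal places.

At equilibrium, colonization balances extinction: c·p*·(1−p*) = ε·p*.
So p* = 1 − ε/c = 1 − 0.73/0.98 = 1 − 0.7449 = 0.2551.

0.255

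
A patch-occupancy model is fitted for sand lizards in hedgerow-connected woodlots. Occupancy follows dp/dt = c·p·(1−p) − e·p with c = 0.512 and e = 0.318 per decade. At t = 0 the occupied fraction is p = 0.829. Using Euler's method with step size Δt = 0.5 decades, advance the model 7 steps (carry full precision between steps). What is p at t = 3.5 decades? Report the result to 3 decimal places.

0.506

Update rule: p ← p + [c·p·(1−p) − e·p]·Δt with Δt = 0.5.
t = 0.5: p = 0.82900 + (-0.09552) = 0.73348
t = 1: p = 0.73348 + (-0.06658) = 0.66690
t = 1.5: p = 0.66690 + (-0.04917) = 0.61773
t = 2: p = 0.61773 + (-0.03777) = 0.57996
t = 2.5: p = 0.57996 + (-0.02985) = 0.55011
t = 3: p = 0.55011 + (-0.02411) = 0.52600
t = 3.5: p = 0.52600 + (-0.01981) = 0.50619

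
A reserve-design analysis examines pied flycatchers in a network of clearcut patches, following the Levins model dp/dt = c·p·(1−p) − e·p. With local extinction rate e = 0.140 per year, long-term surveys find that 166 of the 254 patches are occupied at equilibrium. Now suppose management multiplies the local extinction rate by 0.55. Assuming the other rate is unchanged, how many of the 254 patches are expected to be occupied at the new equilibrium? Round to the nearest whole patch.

Observed p* = 166/254 = 0.65354.
Balance c(1−p*) = e gives c = e/(1 − 0.65354) = 0.140/0.34646 = 0.40409.
New p* = 1 − e/c = 1 − 0.07700/0.40409 = 0.80945.
Expected occupied = 254 × 0.80945 = 205.60 ≈ 206.

206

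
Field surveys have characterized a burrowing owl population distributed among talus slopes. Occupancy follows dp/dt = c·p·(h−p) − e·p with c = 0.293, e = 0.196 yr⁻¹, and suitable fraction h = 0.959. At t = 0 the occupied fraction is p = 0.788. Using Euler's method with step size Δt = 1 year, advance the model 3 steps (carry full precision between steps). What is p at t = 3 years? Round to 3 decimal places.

Update rule: p ← p + [c·p·(h−p) − e·p]·Δt with Δt = 1.
step 1: Δp = -0.11497, p = 0.67303
step 2: Δp = -0.07552, p = 0.59751
step 3: Δp = -0.05383, p = 0.54368

0.544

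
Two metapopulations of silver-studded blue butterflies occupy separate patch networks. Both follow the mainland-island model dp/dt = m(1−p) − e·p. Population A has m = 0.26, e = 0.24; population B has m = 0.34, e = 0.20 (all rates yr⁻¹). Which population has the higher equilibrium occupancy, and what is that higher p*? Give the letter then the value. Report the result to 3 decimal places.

A: p*_A = m/(m+e) = 0.26/0.5000 = 0.5200.
B: p*_B = 0.34/0.5400 = 0.6296.
B is higher at 0.6296.

B, 0.630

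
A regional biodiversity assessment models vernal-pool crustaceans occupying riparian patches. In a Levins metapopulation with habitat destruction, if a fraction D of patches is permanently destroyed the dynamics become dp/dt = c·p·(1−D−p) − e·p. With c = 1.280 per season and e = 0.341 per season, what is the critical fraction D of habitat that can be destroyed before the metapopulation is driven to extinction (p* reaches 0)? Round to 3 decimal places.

The nontrivial equilibrium is p* = (1−D) − e/c; extinction occurs when this hits zero.
So D_crit = 1 − e/c = 1 − 0.341/1.280 = 1 − 0.2664 = 0.7336.
This equals the undisturbed p*, a classic result of Lande's extension.

0.734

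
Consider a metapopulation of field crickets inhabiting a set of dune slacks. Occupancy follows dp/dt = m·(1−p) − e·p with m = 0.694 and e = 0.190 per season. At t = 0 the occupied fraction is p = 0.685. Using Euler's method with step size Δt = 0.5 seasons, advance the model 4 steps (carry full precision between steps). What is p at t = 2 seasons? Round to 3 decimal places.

0.775

Update rule: p ← p + [m·(1−p) − e·p]·Δt with Δt = 0.5.
t = 0.5: p = 0.68500 + (+0.04423) = 0.72923
t = 1: p = 0.72923 + (+0.02468) = 0.75391
t = 1.5: p = 0.75391 + (+0.01377) = 0.76768
t = 2: p = 0.76768 + (+0.00768) = 0.77537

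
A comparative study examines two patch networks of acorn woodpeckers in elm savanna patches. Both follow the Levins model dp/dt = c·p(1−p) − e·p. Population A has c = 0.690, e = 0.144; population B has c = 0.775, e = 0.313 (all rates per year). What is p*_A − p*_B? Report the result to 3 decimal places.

0.195

A: p*_A = 1 − 0.144/0.690 = 0.7913.
B: p*_B = 1 − 0.313/0.775 = 0.5961.
p*_A − p*_B = 0.7913 − 0.5961 = 0.1952.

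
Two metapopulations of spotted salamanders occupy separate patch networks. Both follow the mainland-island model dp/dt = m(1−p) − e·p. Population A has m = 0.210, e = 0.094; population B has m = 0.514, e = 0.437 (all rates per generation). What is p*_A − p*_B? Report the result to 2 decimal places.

0.15

A: p*_A = m/(m+e) = 0.210/0.3040 = 0.6908.
B: p*_B = 0.514/0.9510 = 0.5405.
p*_A − p*_B = 0.6908 − 0.5405 = 0.1503.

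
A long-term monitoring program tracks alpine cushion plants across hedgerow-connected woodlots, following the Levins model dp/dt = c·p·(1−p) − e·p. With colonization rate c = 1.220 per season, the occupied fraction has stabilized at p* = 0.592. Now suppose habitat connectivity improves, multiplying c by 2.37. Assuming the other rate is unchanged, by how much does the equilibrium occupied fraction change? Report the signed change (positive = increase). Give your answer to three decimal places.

0.236

Balance c(1−p*) = e gives e = 1.220×(1 − 0.59200) = 0.49776.
New p* = 1 − e/c = 1 − 0.49776/2.89140 = 0.82785.
Δp* = 0.82785 − 0.59200 = +0.23585.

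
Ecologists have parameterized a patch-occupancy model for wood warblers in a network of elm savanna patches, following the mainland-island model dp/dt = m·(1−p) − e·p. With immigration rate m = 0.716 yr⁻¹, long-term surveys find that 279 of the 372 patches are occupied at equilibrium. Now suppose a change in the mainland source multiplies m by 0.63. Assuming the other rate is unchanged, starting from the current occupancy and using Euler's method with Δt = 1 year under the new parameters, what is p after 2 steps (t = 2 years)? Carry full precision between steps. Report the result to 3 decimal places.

Observed p* = 279/372 = 0.75000.
Balance m(1−p*) = e·p* gives e = m(1−p*)/p* = 0.716×0.25000/0.75000 = 0.23867.
Starting from p₀ = 0.75000; update p ← p + (dp/dt)·Δt with the new parameters.
step 1: Δp = -0.06623, p = 0.68377
step 2: Δp = -0.02055, p = 0.66322

0.663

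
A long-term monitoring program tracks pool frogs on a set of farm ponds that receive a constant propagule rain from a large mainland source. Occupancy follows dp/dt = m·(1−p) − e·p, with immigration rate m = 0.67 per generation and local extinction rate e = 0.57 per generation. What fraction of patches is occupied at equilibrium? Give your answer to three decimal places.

Setting dp/dt = 0: m − m·p* = e·p*, so m = (m+e)·p*.
p* = m/(m+e) = 0.67/(0.67+0.57) = 0.67/1.2400 = 0.5403.

0.540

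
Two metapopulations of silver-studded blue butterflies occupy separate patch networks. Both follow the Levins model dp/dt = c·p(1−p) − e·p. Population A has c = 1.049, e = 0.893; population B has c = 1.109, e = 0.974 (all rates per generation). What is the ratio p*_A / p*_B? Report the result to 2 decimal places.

A: p*_A = 1 − 0.893/1.049 = 0.1487.
B: p*_B = 1 − 0.974/1.109 = 0.1217.
p*_A / p*_B = 0.1487/0.1217 = 1.2217.

1.22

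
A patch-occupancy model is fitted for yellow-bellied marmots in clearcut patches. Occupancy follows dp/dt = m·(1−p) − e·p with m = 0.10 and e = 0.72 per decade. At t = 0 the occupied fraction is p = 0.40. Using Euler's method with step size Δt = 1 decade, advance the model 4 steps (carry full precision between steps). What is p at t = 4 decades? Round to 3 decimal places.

0.122

Update rule: p ← p + [m·(1−p) − e·p]·Δt with Δt = 1.
  1  |  dp/dt·Δt = -0.228000  |  p_1 = 0.172000
  2  |  dp/dt·Δt = -0.041040  |  p_2 = 0.130960
  3  |  dp/dt·Δt = -0.007387  |  p_3 = 0.123573
  4  |  dp/dt·Δt = -0.001330  |  p_4 = 0.122243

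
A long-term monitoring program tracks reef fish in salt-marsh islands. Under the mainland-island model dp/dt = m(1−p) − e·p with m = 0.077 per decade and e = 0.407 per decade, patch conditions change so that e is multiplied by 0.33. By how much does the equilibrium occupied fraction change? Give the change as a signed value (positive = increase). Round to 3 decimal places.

0.205

Before: p* = 0.077/(0.077+0.407) = 0.1591.
After: m = 0.077, e = 0.13431; p* = 0.077/0.2113 = 0.3644.
Δp* = 0.3644 − 0.1591 = +0.2053.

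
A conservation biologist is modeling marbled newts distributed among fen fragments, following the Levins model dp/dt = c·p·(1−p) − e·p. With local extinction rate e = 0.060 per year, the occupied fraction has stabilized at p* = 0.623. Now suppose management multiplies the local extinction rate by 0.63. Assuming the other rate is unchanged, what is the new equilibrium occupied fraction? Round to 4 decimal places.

0.7625

Balance c(1−p*) = e gives c = e/(1 − 0.62300) = 0.060/0.37700 = 0.15915.
New p* = 1 − e/c = 1 − 0.03780/0.15915 = 0.76249.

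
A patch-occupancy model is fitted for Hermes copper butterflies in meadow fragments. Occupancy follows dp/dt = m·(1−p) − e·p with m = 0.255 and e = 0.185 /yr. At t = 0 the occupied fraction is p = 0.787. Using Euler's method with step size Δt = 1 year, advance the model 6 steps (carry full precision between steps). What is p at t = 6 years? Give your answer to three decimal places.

0.586

Update rule: p ← p + [m·(1−p) − e·p]·Δt with Δt = 1.
step 1: Δp = -0.09128, p = 0.69572
step 2: Δp = -0.05112, p = 0.64460
step 3: Δp = -0.02863, p = 0.61598
step 4: Δp = -0.01603, p = 0.59995
step 5: Δp = -0.00898, p = 0.59097
step 6: Δp = -0.00503, p = 0.58594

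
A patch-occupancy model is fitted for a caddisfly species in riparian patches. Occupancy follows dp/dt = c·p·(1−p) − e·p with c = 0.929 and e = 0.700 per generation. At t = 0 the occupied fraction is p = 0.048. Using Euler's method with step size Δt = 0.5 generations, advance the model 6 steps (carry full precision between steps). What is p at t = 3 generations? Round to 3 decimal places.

0.079

Update rule: p ← p + [c·p·(1−p) − e·p]·Δt with Δt = 0.5.
  1  |  dp/dt·Δt = +0.004426  |  p_1 = 0.052426
  2  |  dp/dt·Δt = +0.004726  |  p_2 = 0.057152
  3  |  dp/dt·Δt = +0.005027  |  p_3 = 0.062179
  4  |  dp/dt·Δt = +0.005324  |  p_4 = 0.067502
  5  |  dp/dt·Δt = +0.005612  |  p_5 = 0.073115
  6  |  dp/dt·Δt = +0.005889  |  p_6 = 0.079003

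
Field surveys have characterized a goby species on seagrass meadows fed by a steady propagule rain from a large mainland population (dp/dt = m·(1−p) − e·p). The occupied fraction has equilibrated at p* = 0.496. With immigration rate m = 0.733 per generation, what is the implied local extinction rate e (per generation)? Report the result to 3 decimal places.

At equilibrium m(1−p*) = e·p*, so e = m(1−p*)/p*.
e = 0.733 × 0.5040 / 0.496 = 0.7448.

0.745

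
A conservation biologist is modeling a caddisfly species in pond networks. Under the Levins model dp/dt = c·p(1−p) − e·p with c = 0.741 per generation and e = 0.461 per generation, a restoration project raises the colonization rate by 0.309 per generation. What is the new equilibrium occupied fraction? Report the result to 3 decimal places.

Before: p* = 1 − 0.461/0.741 = 0.3779.
After the change, c = 1.05, e = 0.461, so p* = 1 − 0.461/1.05 = 0.5610.

0.561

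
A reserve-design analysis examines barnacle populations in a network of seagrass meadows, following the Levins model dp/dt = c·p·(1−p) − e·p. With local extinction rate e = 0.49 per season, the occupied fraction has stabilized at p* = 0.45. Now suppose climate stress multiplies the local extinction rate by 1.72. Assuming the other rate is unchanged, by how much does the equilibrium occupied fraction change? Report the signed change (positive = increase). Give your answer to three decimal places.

-0.396

Balance c(1−p*) = e gives c = e/(1 − 0.45000) = 0.49/0.55000 = 0.89091.
New p* = 1 − e/c = 1 − 0.84280/0.89091 = 0.05400.
Δp* = 0.05400 − 0.45000 = -0.39600.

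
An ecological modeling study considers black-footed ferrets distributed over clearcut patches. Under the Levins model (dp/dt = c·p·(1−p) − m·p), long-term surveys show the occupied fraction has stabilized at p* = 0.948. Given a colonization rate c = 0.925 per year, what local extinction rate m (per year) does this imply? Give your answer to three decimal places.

At equilibrium c(1−p*) = m.
m = 0.925 × (1 − 0.948) = 0.925 × 0.0520 = 0.0481.

0.048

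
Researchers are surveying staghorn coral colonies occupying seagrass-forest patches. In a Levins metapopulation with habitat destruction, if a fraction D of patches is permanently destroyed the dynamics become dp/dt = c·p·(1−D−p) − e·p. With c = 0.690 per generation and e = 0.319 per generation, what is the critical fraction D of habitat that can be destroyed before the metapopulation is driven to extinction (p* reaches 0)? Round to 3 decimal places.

0.538

The nontrivial equilibrium is p* = (1−D) − e/c; extinction occurs when this hits zero.
So D_crit = 1 − e/c = 1 − 0.319/0.690 = 1 − 0.4623 = 0.5377.
This equals the undisturbed p*, a classic result of Lande's extension.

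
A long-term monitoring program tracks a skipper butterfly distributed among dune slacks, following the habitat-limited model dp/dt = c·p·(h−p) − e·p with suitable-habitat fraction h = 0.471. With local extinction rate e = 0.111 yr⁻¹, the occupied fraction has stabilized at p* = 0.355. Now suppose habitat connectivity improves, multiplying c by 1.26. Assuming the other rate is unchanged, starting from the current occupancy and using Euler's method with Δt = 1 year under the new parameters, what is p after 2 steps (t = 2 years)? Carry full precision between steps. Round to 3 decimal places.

Balance c(h−p*) = e gives c = e/(0.471 − 0.35500) = 0.111/0.11600 = 0.95690.
Starting from p₀ = 0.35500; update p ← p + (dp/dt)·Δt with the new parameters.
step 1: Δp = +0.01025, p = 0.36525
step 2: Δp = +0.00603, p = 0.37127

0.371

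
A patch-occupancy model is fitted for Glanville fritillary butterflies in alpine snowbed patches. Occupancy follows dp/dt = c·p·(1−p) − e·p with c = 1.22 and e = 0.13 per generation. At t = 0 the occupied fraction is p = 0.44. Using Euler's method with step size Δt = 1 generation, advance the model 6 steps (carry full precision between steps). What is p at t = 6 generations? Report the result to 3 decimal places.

Update rule: p ← p + [c·p·(1−p) − e·p]·Δt with Δt = 1.
step 1: Δp = +0.24341, p = 0.68341
step 2: Δp = +0.17512, p = 0.85853
step 3: Δp = +0.03657, p = 0.89510
step 4: Δp = -0.00181, p = 0.89329
step 5: Δp = +0.00017, p = 0.89346
step 6: Δp = -0.00001, p = 0.89344

0.893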